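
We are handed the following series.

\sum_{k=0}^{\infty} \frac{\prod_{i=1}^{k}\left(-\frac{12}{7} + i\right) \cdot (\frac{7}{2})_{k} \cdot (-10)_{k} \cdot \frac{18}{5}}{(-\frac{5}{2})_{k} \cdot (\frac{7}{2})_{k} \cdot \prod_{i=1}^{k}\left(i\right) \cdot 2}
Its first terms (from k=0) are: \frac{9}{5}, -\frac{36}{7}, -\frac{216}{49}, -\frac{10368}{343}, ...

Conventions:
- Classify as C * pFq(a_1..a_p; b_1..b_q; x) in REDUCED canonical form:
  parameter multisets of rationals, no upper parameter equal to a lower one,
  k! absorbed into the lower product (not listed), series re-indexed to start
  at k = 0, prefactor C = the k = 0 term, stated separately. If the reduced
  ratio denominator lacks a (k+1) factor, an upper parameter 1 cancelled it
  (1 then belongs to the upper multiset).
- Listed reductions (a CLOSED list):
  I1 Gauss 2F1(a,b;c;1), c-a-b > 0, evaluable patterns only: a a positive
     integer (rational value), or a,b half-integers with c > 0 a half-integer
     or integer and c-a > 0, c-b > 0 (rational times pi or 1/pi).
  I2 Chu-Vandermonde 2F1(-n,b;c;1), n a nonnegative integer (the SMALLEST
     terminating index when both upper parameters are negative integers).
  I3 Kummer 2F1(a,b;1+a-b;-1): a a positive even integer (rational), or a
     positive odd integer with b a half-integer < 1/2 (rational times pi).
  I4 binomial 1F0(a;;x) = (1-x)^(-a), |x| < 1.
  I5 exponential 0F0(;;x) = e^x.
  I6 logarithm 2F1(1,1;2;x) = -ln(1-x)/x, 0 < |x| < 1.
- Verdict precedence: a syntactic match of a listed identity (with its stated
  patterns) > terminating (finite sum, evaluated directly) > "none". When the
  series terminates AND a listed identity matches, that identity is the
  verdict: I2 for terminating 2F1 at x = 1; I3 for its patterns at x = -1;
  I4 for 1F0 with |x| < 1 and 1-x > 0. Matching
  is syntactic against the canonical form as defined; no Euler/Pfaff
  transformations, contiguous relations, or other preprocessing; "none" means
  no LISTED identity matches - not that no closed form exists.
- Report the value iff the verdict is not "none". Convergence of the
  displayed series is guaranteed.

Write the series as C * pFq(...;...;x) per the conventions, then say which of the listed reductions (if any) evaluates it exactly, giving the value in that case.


With C = \frac{9}{5}: the canonical form is 2F1(-10, -\frac{5}{7}; -\frac{5}{2}; 1). Verdict: Vandermonde's identity (I2) fires (terminating 2F1 at x = 1 with n = 10, b = -5/7, c = -\frac{5}{2}). Its exact value is -\frac{59833907829}{25705247659}.

Key observation: with t_0 = \frac{9}{5}, the running product (prefactor 9/5) telescopes to a rising factorial.
Consecutive-term ratio: r(k) = 1 * (k-10) (k-\frac{5}{7}) / [(k-\frac{5}{2}) (k+1)] - rational in k, leading ratio 1; with t_0 = \frac{9}{5}, classification follows.


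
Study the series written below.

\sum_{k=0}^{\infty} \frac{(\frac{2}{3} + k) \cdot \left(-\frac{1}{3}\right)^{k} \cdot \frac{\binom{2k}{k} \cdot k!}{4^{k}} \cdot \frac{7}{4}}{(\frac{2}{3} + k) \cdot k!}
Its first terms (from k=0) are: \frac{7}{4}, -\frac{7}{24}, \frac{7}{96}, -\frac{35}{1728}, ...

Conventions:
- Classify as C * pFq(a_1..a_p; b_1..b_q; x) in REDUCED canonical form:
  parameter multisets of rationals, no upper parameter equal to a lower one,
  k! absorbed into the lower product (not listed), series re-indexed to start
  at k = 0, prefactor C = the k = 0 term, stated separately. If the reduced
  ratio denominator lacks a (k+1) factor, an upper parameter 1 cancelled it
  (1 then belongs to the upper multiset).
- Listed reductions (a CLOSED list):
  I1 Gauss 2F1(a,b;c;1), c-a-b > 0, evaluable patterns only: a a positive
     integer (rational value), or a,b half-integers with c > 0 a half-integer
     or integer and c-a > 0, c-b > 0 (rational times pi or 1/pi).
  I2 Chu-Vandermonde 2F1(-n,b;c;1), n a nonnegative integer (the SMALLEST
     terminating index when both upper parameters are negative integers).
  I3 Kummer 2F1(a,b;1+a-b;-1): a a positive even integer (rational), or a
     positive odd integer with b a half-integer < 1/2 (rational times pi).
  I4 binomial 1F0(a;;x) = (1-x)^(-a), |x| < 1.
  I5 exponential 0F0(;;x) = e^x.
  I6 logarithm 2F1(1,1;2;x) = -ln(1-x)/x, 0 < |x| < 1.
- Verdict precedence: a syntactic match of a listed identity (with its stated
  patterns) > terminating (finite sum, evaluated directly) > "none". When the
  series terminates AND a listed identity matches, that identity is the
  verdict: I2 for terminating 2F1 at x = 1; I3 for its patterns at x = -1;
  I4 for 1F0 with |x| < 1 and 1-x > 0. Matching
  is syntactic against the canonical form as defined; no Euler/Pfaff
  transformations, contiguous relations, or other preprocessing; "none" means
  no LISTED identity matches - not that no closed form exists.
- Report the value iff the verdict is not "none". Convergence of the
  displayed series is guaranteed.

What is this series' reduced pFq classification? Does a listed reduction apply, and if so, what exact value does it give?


The tell: t_0 being \frac{7}{4}, C(2k,k) (prefactor 7/4) equals 4^k (1/2)_k / k!.
Term ratio: r(k) = -\frac{1}{3} * (k+\frac{1}{2}) / [(k+1)] ; factor over Q: parameters, x = -\frac{1}{3}, and C = \frac{7}{4}.

Prefactor \frac{7}{4}, argument -\frac{1}{3}: 1F0 with upper {\frac{1}{2}} over lower {-}. Verdict: binomial (I4) applies (the 1F0 binomial series: exponent -1/2, x = -\frac{1}{3}). Value: \frac{7}{4} \cdot \left(\frac{4}{3}\right)^{-\frac{1}{2}}.


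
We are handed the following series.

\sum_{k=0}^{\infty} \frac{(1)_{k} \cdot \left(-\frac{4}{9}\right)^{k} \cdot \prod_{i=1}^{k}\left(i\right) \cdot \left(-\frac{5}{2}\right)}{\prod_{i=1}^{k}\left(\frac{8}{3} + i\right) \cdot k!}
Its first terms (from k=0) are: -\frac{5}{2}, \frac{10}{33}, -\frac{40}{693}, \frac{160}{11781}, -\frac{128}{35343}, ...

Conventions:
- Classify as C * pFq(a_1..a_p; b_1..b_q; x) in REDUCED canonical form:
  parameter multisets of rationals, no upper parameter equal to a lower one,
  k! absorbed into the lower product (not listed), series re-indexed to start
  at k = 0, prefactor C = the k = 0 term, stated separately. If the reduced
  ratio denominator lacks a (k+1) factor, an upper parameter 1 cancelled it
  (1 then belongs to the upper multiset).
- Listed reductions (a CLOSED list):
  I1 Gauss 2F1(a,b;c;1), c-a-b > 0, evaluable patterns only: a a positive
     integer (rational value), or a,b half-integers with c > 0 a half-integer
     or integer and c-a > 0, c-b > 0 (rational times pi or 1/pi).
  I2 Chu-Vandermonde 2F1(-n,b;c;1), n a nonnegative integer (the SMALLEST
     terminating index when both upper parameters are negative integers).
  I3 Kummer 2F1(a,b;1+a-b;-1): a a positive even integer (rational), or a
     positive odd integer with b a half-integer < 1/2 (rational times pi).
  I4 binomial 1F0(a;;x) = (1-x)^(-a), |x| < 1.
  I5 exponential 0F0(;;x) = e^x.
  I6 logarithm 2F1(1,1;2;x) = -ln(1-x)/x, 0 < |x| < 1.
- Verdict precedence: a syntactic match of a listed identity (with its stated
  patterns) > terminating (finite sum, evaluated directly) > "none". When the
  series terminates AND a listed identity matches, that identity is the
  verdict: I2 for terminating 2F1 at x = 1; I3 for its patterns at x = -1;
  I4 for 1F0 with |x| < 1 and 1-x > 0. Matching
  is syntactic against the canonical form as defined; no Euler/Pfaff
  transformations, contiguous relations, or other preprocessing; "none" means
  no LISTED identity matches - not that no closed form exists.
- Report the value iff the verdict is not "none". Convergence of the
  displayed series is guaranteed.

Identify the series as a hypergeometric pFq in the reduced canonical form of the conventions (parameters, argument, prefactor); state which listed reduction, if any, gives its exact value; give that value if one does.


The tell: t_0 = -\frac{5}{2} here, and the running product (prefactor -5/2) telescopes to a rising factorial.
Ratio: r(k) = -\frac{4}{9} * (k+1) (k+1) / [(k+\frac{11}{3}) (k+1)] ; factor over Q: parameters, x = -\frac{4}{9}, and C = -\frac{5}{2}.

This is -\frac{5}{2} * 2F1(1, 1; \frac{11}{3}; -\frac{4}{9}) in reduced canonical form. Verdict: none - this 2F1 at x = -\frac{4}{9} matches no listed pattern, and upper {1, 1} holds no stopper.


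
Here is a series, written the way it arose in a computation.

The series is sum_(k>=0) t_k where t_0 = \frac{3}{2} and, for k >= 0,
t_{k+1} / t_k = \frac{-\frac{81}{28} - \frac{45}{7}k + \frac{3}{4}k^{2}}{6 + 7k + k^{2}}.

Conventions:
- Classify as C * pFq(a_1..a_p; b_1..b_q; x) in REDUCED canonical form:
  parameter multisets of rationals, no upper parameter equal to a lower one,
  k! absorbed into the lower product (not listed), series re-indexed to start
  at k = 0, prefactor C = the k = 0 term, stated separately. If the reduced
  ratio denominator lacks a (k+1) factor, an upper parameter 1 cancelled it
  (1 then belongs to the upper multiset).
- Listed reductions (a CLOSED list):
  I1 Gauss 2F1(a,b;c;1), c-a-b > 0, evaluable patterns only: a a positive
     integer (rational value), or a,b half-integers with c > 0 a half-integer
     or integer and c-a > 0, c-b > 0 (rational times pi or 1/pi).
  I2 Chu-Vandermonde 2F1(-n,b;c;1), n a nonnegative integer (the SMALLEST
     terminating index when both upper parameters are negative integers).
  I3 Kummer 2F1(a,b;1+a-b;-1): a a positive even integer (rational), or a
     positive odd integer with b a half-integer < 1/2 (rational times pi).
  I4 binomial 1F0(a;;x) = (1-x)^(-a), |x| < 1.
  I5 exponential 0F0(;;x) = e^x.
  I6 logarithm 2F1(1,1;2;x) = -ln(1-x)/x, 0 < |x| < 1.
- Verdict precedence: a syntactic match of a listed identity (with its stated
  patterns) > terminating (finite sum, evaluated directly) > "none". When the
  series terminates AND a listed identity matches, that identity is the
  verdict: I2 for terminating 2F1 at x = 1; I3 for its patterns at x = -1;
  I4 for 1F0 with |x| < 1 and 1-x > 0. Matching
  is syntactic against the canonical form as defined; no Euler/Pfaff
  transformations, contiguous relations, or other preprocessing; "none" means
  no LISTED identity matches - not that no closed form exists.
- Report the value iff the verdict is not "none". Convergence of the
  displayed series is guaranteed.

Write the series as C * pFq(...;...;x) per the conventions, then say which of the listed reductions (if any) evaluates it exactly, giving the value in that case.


At argument \frac{3}{4}: a 2F1 with upper {-9, \frac{3}{7}}, lower {6}, scaled by C = \frac{3}{2}. Verdict: terminating. With -9 upstairs the series is a 10-term polynomial sum; evaluated term by term. Value: \frac{24144871675293525}{22807151035547648}.

The tell: from the first term \frac{3}{2}: factor the ratio over Q (C = 3/2, x = 3/4): negated roots = parameters.
Step ratio: r(k) = \frac{3}{4} * (k-9) (k+\frac{3}{7}) / [(k+6) (k+1)] - poly over poly, x = \frac{3}{4} from leading terms; C = \frac{3}{2} at k = 0.


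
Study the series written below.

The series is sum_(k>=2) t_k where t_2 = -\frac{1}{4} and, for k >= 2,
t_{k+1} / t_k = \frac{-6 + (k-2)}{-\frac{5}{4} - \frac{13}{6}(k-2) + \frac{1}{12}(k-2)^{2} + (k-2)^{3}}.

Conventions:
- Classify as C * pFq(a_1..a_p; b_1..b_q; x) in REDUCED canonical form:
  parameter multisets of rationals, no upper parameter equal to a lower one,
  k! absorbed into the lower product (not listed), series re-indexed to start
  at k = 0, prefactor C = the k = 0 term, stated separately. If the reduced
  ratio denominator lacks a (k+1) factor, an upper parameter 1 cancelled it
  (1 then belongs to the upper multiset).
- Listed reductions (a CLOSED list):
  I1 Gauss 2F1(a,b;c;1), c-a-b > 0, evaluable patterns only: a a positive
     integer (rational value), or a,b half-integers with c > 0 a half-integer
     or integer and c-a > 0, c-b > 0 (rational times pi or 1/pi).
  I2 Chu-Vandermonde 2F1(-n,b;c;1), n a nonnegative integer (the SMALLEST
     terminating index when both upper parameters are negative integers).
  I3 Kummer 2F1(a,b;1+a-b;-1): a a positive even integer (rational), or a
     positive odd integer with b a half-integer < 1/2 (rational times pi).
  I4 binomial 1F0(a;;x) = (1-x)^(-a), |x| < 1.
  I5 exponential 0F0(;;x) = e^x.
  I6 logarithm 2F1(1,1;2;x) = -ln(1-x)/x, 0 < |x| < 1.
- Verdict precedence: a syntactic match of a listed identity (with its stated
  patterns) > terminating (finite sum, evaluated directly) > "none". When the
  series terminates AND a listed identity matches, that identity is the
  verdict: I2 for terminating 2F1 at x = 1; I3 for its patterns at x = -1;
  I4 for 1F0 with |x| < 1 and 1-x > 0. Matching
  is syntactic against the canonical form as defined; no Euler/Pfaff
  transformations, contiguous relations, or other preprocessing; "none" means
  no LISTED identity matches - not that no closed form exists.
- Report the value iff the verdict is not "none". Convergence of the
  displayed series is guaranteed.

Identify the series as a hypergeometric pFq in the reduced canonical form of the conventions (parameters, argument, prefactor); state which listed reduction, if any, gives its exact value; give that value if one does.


Classification (C = -\frac{1}{4}): 1F2 with upper {-6}, lower {-\frac{5}{3}, \frac{3}{4}}, argument x = 1. Verdict: terminating at k = 6: the factor (-6)_k kills every later term; summing the 7 survivors is exact. Its exact value is -\frac{5096009}{6198500}.

Structural cue: from the first term -\frac{1}{4}: factor the ratio over Q (prefactor -1/4): negated roots = parameters.
Consecutive-term ratio: r(k) = 1 * (k-6) / [(k-\frac{5}{3}) (k+\frac{3}{4}) (k+1)] ; factor over Q: parameters, x = 1, and C = -\frac{1}{4}.


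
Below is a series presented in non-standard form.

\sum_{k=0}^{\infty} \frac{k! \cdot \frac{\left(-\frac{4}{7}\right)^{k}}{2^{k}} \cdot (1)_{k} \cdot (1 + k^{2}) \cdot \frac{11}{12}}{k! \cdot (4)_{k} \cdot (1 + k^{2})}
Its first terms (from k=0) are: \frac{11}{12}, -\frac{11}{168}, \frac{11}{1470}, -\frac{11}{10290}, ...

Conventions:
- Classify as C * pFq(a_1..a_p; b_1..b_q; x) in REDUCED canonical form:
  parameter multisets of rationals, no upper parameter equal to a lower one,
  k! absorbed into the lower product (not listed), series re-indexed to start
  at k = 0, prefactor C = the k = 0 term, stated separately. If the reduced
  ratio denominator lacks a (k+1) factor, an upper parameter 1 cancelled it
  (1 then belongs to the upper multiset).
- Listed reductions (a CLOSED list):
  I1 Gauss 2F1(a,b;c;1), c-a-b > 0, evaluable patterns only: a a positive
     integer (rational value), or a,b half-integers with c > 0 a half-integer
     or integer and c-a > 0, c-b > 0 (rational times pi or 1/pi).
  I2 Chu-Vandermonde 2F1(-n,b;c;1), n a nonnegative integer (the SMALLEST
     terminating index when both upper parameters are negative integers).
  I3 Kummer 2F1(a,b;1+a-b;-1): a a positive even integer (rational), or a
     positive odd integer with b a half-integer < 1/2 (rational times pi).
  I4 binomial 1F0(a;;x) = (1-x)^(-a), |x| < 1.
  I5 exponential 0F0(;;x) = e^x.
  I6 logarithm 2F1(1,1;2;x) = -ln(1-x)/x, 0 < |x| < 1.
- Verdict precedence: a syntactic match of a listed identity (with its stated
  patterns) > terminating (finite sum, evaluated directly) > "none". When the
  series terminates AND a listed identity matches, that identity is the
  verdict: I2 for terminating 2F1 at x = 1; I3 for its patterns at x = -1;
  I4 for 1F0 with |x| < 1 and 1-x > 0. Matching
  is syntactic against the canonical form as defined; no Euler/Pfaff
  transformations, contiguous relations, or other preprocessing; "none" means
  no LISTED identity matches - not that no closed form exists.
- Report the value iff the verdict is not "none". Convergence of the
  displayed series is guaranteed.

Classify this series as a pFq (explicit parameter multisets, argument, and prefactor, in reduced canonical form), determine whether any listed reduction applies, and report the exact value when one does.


At argument -\frac{2}{7}: a 2F1 with upper {1, 1}, lower {4}, scaled by C = \frac{11}{12}. Verdict: none (x = -\frac{2}{7}): each listed identity misses the multisets {1, 1} ; {4}.

Key step: t_0 = \frac{11}{12} here, and striking the common factor k^2 + 1 reduces the term (prefactor 11/12).
Adjacent-term ratio: r(k) = -\frac{2}{7} * (k+1) (k+1) / [(k+4) (k+1)] ; factor over Q: parameters, x = -\frac{2}{7}, and C = \frac{11}{12}.


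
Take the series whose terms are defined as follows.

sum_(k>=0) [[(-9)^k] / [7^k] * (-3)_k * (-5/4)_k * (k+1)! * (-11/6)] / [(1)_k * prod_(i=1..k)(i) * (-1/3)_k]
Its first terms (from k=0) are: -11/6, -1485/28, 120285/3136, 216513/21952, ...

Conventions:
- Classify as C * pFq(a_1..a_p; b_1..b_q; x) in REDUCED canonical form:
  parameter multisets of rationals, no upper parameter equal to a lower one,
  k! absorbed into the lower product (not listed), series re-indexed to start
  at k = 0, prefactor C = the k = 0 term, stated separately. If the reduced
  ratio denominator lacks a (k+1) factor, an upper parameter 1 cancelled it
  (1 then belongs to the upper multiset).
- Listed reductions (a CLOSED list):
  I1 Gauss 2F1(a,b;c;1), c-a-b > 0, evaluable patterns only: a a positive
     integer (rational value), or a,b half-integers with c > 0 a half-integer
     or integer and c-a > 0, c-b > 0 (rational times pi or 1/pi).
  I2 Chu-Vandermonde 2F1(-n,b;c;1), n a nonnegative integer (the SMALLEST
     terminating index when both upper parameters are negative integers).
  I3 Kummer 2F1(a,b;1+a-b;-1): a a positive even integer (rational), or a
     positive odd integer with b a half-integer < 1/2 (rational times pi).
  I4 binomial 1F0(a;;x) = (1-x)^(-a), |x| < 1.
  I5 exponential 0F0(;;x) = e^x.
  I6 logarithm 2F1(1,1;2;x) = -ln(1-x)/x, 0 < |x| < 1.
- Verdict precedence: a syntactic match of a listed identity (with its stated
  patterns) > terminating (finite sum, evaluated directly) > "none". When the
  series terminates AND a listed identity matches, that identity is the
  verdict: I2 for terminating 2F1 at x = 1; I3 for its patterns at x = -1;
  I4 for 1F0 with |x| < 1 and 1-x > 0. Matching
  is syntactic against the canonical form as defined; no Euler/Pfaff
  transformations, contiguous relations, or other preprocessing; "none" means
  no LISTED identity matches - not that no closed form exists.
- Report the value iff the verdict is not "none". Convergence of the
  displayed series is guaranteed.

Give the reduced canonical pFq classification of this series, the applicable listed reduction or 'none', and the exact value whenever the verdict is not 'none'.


Classification (C = -11/6): 3F2 with upper {-3, -5/4, 2}, lower {-1/3, 1}, argument x = -9/7. Verdict: terminating - upper parameter -3 makes this a finite sum (last index 3), evaluated exactly. Hence: -109483/16464.

First insight: from the first term -11/6: the product of the first k integers (prefactor -11/6) is k!.
Ratio: r(k) = (-9/7) * (k-3) (k-5/4) (k+2) / [(k-1/3) (k+1) (k+1)] - poly over poly, x = (-9/7) from leading terms; C = -11/6 at k = 0.


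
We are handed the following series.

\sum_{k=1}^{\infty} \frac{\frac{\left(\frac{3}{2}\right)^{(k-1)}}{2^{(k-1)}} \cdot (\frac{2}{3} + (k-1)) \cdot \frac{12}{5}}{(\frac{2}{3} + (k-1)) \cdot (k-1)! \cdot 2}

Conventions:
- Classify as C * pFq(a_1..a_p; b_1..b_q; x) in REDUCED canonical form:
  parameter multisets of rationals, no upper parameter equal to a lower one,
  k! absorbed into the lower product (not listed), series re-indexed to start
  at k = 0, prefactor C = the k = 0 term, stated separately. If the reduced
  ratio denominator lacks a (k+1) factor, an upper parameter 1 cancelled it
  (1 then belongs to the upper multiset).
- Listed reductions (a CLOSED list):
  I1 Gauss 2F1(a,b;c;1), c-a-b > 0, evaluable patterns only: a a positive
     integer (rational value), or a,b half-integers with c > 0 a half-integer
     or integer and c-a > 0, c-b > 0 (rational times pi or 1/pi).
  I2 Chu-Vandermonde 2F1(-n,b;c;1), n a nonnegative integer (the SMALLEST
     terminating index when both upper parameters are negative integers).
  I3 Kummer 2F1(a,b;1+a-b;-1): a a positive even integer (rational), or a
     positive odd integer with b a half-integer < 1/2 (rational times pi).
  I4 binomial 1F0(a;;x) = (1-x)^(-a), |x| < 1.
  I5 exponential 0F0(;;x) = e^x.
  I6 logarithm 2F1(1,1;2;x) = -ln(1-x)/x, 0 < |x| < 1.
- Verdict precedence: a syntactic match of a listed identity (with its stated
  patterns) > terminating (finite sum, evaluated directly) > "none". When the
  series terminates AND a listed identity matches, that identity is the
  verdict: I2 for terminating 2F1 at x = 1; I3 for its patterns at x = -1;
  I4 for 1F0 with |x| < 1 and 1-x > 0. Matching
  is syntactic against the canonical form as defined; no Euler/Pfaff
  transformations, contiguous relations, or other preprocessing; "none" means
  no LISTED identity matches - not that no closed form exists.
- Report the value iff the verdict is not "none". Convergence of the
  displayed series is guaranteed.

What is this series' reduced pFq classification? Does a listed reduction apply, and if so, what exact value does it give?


Canonical form: C = \frac{6}{5} times 0F0 with upper {-}, lower {-}, x = \frac{3}{4}. Verdict: the exponential series (I5) fires (the 0F0 exponential series at x = \frac{3}{4}). Sum: \frac{6}{5} \cdot e^{\frac{3}{4}}.

Key observation: with t_0 = \frac{6}{5}, the factor k + 2/3 cancels (top and bottom), leaving C = 6/5, x = 3/4.
Step ratio: r(k) = \frac{3}{4} * 1 / [(k+1)] - rational in k. x = \frac{3}{4}; t_0 = \frac{6}{5}; negate the roots.


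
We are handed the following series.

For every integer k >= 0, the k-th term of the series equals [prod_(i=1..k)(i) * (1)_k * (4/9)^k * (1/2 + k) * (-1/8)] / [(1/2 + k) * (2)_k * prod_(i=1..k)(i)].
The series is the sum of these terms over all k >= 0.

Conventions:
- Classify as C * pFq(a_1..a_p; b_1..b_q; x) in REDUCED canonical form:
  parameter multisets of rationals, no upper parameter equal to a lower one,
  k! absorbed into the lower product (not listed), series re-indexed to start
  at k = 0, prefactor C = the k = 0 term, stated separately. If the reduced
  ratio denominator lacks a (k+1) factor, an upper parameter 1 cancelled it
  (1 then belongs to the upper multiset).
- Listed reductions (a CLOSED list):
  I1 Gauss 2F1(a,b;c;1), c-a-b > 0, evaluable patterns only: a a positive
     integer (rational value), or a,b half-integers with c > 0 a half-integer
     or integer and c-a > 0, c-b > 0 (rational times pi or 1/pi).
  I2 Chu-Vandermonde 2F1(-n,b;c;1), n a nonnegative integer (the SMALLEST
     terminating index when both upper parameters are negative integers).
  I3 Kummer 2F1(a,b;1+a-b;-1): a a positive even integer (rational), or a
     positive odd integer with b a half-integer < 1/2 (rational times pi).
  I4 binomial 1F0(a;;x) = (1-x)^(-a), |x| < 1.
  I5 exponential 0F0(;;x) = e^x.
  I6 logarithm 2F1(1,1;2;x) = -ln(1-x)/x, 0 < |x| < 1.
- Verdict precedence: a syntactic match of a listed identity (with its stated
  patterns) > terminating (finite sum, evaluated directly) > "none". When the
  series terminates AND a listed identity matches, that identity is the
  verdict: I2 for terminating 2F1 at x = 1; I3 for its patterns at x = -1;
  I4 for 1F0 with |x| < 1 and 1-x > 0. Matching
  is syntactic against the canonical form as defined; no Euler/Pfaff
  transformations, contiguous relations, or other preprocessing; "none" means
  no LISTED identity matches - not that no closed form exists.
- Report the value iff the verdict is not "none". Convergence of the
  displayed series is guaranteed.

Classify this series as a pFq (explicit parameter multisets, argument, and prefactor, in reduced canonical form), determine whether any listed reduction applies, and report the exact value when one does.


With C = -1/8: the canonical form is 2F1(1, 1; 2; 4/9). Verdict: the I6 logarithm reduction fires (the logarithm: parameters (1,1;2), x = 4/9). Its exact value is (9/32) * ln(5/9).

First insight: x = (4/9) and the product of the first k integers (prefactor -1/8) is k!.
Ratio: r(k) = (4/9) * (k+1) (k+1) / [(k+2) (k+1)] - rational in k. x = (4/9); t_0 = -1/8; negate the roots.


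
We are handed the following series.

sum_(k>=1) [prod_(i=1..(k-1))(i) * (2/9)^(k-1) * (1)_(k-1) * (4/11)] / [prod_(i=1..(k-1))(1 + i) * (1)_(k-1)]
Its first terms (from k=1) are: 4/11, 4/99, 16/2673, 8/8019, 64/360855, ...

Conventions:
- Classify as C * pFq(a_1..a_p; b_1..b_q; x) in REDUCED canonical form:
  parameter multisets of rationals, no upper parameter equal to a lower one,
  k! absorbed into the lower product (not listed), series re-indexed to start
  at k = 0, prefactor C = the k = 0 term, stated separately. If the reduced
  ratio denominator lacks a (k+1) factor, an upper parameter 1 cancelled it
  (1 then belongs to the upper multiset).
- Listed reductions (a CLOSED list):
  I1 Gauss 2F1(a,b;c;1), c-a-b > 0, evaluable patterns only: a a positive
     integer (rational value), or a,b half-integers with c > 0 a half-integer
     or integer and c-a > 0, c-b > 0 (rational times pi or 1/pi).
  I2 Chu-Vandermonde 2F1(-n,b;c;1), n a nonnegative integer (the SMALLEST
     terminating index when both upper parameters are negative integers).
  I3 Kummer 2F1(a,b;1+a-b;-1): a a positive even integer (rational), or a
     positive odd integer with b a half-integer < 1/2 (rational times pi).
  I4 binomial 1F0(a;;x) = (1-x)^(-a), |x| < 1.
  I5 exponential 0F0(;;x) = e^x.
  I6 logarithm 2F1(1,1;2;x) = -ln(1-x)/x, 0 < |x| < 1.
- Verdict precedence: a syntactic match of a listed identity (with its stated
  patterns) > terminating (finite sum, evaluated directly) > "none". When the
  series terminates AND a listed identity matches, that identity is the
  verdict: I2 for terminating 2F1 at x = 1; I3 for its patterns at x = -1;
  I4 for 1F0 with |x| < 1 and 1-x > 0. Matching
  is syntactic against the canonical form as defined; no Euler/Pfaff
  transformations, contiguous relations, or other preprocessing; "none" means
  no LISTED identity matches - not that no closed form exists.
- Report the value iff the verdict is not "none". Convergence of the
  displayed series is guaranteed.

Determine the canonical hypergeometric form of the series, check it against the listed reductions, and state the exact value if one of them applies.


x = 2/9 here; the reduced form reads 2F1, upper {1, 1}, lower {2}, C = 4/11. Verdict: logarithm (I6) applies (the logarithm: parameters (1,1;2), x = 2/9). Exact value: (-18/11) * ln(7/9).

The tell: from the first term 4/11: (1)_k (C = 4/11, x = 2/9) is k! itself.
Consecutive-term ratio: r(k) = (2/9) * (k+1) (k+1) / [(k+2) (k+1)] - rational in k, leading ratio (2/9); with t_0 = 4/11, classification follows.


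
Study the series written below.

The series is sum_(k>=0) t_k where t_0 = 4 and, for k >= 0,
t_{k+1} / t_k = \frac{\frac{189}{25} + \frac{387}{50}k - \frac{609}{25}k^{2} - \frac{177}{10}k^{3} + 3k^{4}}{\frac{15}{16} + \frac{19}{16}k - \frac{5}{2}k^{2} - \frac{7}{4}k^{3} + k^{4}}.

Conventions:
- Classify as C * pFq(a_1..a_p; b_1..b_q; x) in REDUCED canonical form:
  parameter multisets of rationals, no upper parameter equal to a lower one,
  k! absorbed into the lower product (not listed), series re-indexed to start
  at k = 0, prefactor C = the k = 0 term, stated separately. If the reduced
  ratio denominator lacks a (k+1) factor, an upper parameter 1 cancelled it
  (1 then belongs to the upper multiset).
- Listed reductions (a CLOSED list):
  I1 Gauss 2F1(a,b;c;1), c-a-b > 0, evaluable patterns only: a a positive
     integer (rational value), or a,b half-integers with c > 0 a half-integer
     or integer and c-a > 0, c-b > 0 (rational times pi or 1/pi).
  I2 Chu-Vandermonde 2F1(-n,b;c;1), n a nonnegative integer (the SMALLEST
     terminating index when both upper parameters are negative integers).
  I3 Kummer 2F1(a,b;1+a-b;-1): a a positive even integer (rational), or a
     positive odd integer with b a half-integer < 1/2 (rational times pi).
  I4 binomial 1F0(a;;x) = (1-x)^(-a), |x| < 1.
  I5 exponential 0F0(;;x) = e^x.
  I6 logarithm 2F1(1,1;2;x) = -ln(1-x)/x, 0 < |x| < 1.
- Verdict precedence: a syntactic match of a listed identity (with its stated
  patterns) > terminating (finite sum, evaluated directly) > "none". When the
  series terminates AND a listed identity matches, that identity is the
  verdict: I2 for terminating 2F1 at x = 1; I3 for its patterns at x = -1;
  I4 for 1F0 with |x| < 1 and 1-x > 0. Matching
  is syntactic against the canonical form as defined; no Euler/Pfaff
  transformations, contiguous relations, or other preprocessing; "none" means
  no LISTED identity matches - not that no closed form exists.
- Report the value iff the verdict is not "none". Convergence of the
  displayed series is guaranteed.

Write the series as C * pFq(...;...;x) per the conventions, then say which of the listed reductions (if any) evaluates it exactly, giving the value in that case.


With C = 4: the canonical form is 3F2(-7, -\frac{3}{5}, \frac{6}{5}; -\frac{5}{2}, -\frac{3}{4}; 3). Verdict: terminating - upper parameter -7 makes this a finite sum (last index 7), evaluated exactly. Its exact value is \frac{2005147357280210132}{762939453125}.

Key observation: t_0 = 4 here, and the ratio is unreduced: k + 1/2 divides both sides (prefactor 4).
Term ratio: r(k) = 3 * (k-7) (k-\frac{3}{5}) (k+\frac{6}{5}) / [(k-\frac{5}{2}) (k-\frac{3}{4}) (k+1)] - rational in k. x = 3; t_0 = 4; negate the roots.


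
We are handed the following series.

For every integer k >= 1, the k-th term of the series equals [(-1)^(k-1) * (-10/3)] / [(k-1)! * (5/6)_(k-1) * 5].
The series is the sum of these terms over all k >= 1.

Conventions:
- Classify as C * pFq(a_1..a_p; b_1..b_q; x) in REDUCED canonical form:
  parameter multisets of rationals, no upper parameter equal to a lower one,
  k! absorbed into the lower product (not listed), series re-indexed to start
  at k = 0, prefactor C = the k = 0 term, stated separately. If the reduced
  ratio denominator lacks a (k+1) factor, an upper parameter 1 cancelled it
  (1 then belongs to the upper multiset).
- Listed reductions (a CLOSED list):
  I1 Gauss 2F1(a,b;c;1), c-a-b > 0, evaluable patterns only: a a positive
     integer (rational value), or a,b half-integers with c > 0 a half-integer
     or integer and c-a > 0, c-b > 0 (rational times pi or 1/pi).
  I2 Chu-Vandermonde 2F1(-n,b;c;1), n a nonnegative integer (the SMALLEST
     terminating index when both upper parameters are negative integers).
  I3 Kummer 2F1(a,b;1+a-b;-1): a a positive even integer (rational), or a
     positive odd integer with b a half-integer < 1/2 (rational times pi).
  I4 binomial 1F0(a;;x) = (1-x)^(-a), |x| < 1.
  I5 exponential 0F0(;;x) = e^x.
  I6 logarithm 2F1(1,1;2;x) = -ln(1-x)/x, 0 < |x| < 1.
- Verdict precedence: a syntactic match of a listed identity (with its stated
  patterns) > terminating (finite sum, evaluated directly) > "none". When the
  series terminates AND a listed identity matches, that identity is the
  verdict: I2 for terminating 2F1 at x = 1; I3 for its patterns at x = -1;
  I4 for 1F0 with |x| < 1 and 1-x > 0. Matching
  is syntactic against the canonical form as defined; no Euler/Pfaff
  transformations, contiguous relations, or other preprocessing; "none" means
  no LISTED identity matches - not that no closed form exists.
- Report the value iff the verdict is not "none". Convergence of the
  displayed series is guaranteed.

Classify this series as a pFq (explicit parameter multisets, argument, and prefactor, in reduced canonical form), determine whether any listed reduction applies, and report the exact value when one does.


First insight: from the first term -2/3: the constant factors (prefactor -2/3) combine into one prefactor.
Ratio: r(k) = (-1) * 1 / [(k+5/6) (k+1)] - rational in k, leading ratio (-1); with t_0 = -2/3, classification follows.

At argument -1: a 0F1 with upper {-}, lower {5/6}, scaled by C = -2/3. Verdict: none. A 0F1 with upper {-} fits none of I1-I6 at x = -1; the sum runs forever.


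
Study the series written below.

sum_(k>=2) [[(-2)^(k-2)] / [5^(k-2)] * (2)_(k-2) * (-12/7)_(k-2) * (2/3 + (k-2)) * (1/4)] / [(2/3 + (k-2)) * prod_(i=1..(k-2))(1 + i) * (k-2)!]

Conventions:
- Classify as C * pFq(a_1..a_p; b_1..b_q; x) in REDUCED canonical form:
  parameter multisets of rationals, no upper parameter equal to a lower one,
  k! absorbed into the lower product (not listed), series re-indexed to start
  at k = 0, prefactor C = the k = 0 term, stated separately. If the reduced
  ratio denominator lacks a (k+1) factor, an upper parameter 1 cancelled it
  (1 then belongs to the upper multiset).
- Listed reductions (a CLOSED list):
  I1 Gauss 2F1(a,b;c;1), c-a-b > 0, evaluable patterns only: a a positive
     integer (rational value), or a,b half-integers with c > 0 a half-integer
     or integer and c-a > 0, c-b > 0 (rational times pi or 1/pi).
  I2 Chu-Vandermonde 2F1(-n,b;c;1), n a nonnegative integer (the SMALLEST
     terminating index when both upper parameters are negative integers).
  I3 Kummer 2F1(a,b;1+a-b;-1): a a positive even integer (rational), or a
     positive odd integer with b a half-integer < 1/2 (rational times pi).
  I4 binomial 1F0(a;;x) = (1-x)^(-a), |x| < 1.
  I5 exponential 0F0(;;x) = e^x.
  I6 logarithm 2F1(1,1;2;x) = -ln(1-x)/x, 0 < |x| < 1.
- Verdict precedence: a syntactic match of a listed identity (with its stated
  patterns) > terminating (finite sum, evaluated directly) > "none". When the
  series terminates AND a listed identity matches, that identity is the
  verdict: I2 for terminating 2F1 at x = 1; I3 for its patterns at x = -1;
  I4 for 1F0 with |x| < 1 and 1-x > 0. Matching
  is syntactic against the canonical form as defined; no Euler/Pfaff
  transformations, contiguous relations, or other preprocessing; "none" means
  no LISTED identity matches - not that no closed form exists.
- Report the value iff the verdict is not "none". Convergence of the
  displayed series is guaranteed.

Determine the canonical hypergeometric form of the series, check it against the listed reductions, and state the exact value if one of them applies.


With C = 1/4: the canonical form is 1F0(-12/7; -; -2/5). Verdict at x = -2/5: binomial (I4) matches (the 1F0 binomial series: exponent 12/7, x = -2/5). Hence: (1/4) * (7/5)^(12/7).

Key step: x = (-2/5) and k + 2/3 divides numerator and denominator alike; prefactor 1/4 after cancelling.
Adjacent-term ratio: r(k) = (-2/5) * (k-12/7) / [(k+1)] - rational in k. x = (-2/5); t_0 = 1/4; negate the roots.


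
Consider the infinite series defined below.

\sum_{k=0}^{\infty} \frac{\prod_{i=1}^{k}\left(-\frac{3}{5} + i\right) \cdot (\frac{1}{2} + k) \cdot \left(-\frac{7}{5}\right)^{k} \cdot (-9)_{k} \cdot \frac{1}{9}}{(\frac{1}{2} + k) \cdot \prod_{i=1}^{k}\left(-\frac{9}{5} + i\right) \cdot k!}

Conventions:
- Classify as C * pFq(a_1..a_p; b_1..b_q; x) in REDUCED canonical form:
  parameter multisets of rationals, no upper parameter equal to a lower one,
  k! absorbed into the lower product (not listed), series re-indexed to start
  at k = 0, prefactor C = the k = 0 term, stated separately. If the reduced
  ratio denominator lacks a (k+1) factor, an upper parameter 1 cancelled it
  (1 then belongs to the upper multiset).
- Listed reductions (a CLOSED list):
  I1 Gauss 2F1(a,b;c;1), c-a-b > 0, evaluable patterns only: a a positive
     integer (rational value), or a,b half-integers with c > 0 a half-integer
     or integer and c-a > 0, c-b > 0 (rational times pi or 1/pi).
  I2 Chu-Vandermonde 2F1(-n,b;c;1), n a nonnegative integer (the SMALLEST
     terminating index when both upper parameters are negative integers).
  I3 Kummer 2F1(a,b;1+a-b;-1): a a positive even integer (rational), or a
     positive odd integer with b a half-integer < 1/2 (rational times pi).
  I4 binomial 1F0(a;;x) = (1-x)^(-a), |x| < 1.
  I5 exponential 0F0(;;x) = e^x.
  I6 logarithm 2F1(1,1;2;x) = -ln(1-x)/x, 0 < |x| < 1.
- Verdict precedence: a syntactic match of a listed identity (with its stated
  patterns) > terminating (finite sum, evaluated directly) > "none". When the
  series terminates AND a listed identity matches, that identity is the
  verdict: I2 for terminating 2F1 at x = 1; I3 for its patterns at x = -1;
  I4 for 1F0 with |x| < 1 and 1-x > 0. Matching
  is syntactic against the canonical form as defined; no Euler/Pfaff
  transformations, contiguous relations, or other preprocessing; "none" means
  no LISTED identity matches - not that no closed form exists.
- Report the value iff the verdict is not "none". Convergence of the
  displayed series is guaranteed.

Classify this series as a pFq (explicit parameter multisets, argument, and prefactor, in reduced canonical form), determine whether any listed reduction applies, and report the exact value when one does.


Structural cue: t_0 being \frac{1}{9}, the running product (prefactor 1/9) telescopes to a rising factorial.
Step ratio: r(k) = -\frac{7}{5} * (k-9) (k+\frac{2}{5}) / [(k-\frac{4}{5}) (k+1)] ; factor over Q: parameters, x = -\frac{7}{5}, and C = \frac{1}{9}.

x = -\frac{7}{5} here; the reduced form reads 2F1, upper {-9, \frac{2}{5}}, lower {-\frac{4}{5}}, C = \frac{1}{9}. Verdict: terminating - upper -9 stops the sum at k = 9; the 10 terms are added exactly. Value: -\frac{1476044892731207}{311695312500}.


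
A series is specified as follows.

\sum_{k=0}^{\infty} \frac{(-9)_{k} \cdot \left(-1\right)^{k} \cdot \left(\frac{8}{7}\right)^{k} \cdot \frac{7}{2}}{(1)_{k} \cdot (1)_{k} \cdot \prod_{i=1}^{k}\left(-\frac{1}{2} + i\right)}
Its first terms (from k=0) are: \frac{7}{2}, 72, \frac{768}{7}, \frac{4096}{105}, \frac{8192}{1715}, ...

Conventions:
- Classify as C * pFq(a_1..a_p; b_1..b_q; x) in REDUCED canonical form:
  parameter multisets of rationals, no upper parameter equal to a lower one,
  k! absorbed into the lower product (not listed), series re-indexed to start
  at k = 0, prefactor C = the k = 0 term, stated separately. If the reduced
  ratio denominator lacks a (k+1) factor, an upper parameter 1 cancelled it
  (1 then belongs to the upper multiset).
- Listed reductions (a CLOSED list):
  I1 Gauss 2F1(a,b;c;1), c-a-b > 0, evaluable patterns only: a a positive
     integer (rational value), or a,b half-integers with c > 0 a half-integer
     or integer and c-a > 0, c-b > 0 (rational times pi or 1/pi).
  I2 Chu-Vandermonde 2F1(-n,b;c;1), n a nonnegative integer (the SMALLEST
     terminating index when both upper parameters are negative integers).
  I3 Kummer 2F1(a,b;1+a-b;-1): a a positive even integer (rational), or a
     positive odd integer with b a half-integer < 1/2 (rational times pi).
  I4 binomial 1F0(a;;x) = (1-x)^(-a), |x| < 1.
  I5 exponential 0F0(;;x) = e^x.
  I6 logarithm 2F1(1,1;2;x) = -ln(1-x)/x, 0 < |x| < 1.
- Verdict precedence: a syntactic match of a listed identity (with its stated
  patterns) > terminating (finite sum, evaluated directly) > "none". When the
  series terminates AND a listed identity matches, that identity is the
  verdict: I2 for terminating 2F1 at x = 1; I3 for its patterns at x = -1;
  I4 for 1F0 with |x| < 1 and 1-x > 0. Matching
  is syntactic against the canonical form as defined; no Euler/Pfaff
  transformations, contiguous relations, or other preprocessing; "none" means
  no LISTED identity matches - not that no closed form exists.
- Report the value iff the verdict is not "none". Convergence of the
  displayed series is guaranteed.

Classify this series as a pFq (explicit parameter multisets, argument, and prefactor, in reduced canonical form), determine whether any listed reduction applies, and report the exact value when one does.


Classification (C = \frac{7}{2}): 1F2 with upper {-9}, lower {\frac{1}{2}, 1}, argument x = -\frac{8}{7}. Verdict: terminating - the sum ends at index 9 because -9 is a negative integer; exact evaluation follows. Sum: \frac{10328622785900298461}{45054211842229590}.

First insight: with t_0 = \frac{7}{2}, (1)_k (C = 7/2) is k! itself.
Step ratio: r(k) = -\frac{8}{7} * (k-9) / [(k+\frac{1}{2}) (k+1) (k+1)] ; factor over Q: parameters, x = -\frac{8}{7}, and C = \frac{7}{2}.


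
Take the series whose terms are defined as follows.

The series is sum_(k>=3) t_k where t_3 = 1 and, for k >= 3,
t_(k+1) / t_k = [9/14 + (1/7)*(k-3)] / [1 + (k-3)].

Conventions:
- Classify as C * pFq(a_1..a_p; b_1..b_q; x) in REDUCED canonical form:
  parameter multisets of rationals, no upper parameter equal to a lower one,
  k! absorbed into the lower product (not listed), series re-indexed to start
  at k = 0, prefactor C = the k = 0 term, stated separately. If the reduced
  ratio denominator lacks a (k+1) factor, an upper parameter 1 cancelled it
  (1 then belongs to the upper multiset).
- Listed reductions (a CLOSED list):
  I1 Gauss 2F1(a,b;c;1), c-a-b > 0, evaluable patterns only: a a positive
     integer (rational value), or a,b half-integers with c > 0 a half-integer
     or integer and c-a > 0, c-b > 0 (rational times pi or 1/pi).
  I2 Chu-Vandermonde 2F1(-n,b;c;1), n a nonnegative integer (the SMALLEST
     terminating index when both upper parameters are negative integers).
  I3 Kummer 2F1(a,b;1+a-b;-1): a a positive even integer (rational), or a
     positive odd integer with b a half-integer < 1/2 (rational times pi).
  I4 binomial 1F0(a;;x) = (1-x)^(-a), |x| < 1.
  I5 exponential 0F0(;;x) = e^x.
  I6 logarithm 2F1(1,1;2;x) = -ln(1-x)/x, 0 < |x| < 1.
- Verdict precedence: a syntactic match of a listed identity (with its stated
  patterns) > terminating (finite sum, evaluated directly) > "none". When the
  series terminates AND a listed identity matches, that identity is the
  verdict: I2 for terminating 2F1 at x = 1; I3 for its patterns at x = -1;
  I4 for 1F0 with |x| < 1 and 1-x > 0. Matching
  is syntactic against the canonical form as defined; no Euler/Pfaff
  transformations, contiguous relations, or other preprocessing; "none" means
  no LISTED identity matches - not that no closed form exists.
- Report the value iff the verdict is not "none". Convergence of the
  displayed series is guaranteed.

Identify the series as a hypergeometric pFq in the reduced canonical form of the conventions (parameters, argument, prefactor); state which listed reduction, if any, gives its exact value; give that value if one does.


The series (x = 1/7) is 1F0: upper {9/2}, lower {-}, prefactor 1. Verdict: this is the binomial series (I4) (the 1F0 binomial series: exponent -9/2, x = 1/7). Hence: (6/7)^(-9/2).

First insight: x = (1/7) and roots of the ratio polynomials (prefactor 1) are the negated parameters.
Adjacent-term ratio: r(k) = (1/7) * (k+9/2) / [(k+1)] - poly over poly, x = (1/7) from leading terms; C = 1 at k = 0.
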